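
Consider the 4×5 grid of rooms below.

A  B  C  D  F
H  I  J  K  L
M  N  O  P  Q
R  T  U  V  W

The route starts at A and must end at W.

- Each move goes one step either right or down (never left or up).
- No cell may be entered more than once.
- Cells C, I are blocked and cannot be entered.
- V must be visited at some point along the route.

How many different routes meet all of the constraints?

A right/down-only route from A to W makes exactly 3 down-moves and 4 right-moves in some order.
With no other constraints that would be C(7,3) = 35 routes.
Split at V and multiply the segment counts (each segment already excludes blocked cells): A→V: 4; V→W: 1; product = 4.
That gives 4 routes.

4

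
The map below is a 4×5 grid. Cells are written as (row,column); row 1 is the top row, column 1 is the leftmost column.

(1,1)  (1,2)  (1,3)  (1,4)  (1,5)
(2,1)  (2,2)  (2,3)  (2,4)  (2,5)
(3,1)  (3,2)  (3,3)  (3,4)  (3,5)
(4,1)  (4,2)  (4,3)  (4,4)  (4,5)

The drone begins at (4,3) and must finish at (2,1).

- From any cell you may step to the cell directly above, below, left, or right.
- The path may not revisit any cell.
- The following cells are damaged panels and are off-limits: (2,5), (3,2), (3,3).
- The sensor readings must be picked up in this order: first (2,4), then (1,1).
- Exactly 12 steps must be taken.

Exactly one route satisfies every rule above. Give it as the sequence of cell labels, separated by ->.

The waypoints must appear in the order (2,4), (1,1), with no cell reused.
Route from (4,3): 2× right (reaching (4,5)), up to (3,5), left to (3,4), 2× up (reaching (1,4)), left to (1,3), down to (2,3), left to (2,2), up to (1,2), left to (1,1), down to (2,1) — 12 moves in all.
Check: order respected ((2,4) at step 5, (1,1) at step 11); 12 moves as required.

(4,3) -> (4,4) -> (4,5) -> (3,5) -> (3,4) -> (2,4) -> (1,4) -> (1,3) -> (2,3) -> (2,2) -> (1,2) -> (1,1) -> (2,1)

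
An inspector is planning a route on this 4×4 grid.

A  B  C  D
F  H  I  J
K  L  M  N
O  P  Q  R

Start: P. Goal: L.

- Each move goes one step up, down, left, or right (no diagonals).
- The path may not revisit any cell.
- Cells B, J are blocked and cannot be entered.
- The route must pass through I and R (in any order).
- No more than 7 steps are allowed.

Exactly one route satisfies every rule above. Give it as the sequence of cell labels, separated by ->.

P -> Q -> R -> N -> M -> I -> H -> L

Any route must reach I and R and still end at L within 7 moves, so the order of the required stops is forced.
Route from P: right 2 to R, up 1 to N, left 1 to M, up 1 to I, left 1 to H, down 1 to L — 7 moves in all.
Check: all required cells visited; 7 ≤ 7 moves.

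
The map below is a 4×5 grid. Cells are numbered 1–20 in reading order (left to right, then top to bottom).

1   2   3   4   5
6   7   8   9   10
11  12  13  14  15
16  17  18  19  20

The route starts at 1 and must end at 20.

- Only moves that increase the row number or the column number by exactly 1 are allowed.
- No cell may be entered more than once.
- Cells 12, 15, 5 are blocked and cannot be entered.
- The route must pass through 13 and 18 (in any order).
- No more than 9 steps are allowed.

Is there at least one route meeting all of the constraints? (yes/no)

yes

One route that works: 1 → 6 → 7 → 8 → 13 → 18 → 19 → 20.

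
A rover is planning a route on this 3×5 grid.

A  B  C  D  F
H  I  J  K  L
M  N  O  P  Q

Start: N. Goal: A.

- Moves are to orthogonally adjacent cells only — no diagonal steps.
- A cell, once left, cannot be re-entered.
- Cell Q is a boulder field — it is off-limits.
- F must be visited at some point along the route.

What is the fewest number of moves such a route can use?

Any route passes through F somewhere between N and A. Summing Manhattan distances along the two legs (N → F → A) gives a lower bound of 5 + 4 = 9 moves.
A route of 9 moves achieves this: N → I → J → K → L → F → D → C → B → A.
Since 9 matches the lower bound, it is optimal.

9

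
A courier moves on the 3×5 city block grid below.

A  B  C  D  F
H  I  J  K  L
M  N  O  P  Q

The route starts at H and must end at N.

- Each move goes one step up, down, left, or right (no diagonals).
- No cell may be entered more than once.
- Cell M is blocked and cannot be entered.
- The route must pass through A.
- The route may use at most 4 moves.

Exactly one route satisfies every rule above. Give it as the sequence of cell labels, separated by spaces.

H A B I N

The budget equals the shortest possible length, so every move has to be on a shortest route through the required cells.
Route from H: up to A, right to B, 2× down (reaching N) — 4 moves in all.
Check: all required cells visited; 4 ≤ 4 moves.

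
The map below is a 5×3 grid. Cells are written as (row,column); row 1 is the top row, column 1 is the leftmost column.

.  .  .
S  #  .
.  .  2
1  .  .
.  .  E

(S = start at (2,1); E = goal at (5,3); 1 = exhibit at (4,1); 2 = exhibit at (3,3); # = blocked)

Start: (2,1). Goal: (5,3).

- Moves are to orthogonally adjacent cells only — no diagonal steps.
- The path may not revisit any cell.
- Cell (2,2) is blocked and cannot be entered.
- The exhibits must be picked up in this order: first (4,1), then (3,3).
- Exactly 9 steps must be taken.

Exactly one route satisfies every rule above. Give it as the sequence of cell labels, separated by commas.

The waypoints must appear in the order (4,1), (3,3), with no cell reused.
Route from (2,1): 3× down (reaching (5,1)), right to (5,2), 2× up (reaching (3,2)), right to (3,3), 2× down (reaching (5,3)) — 9 moves in all.
Check: order respected (1 at step 2, 2 at step 7); 9 moves as required.

(2,1), (3,1), (4,1), (5,1), (5,2), (4,2), (3,2), (3,3), (4,3), (5,3)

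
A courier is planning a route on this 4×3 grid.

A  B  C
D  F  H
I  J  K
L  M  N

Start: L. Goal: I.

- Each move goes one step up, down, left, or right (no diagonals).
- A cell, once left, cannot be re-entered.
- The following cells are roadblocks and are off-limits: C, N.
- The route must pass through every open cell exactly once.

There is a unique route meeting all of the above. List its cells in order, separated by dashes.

L - M - J - K - H - F - B - A - D - I

Need to visit all 10 open cells exactly once, starting at L and ending at I.
Route from L: right 1 to M, up 1 to J, right 1 to K, up 1 to H, left 1 to F, up 1 to B, left 1 to A, down 2 to I — 9 moves in all.
Check: all 10 open cells covered.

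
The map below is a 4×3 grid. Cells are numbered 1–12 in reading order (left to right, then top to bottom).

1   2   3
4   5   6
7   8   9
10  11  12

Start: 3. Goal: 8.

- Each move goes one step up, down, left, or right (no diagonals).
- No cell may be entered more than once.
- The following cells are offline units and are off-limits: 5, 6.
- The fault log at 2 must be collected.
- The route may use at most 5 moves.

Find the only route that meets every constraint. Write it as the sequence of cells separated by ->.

3 -> 2 -> 1 -> 4 -> 7 -> 8

The budget equals the shortest possible length, so every move has to be on a shortest route through the required cells.
Route from 3: 2× left (reaching 1), 2× down (reaching 7), right to 8 — 5 moves in all.
Check: all required cells visited; 5 ≤ 5 moves.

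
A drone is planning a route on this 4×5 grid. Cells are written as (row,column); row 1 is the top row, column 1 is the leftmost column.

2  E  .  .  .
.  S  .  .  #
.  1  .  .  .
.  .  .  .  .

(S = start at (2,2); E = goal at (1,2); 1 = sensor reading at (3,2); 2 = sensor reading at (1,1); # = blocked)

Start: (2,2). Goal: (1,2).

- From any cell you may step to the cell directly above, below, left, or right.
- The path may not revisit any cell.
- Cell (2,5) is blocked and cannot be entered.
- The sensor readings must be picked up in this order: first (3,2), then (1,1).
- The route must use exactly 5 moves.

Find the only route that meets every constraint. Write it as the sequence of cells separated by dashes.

The waypoints must appear in the order (3,2), (1,1), with no cell reused.
Route from (2,2): down 1 to (3,2), left 1 to (3,1), up 2 to (1,1), right 1 to (1,2) — 5 moves in all.
Check: order respected (1 at step 1, 2 at step 4); 5 moves as required.

(2,2) - (3,2) - (3,1) - (2,1) - (1,1) - (1,2)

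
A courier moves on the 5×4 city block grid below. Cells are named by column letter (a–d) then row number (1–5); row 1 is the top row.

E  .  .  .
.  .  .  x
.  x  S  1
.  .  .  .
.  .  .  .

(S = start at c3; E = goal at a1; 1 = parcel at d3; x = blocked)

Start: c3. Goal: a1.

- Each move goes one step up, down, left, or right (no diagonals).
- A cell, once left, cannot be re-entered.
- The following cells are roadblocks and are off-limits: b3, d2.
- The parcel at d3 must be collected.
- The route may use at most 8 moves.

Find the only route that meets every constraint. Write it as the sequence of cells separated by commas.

The budget equals the shortest possible length, so every move has to be on a shortest route through the required cells.
Route from c3: right to d3, down to d4, 3× left (reaching a4), 3× up (reaching a1) — 8 moves in all.
Check: all required cells visited; 8 ≤ 8 moves.

c3, d3, d4, c4, b4, a4, a3, a2, a1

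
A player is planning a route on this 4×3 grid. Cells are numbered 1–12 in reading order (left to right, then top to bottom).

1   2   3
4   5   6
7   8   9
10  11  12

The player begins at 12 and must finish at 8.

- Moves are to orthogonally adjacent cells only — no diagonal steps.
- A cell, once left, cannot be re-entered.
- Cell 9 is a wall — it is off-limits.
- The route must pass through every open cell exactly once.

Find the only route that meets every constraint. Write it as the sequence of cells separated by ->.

Need to visit all 11 open cells exactly once, starting at 12 and ending at 8.
Cell 3 has only two open neighbours (6 and 2), so the path must pass straight through it: one of those is the cell it's entered from and the other is where it exits.
Route from 12: left 2 to 10, up 3 to 1, right 2 to 3, down 1 to 6, left 1 to 5, down 1 to 8 — 10 moves in all.
Check: all 11 open cells covered.

12 -> 11 -> 10 -> 7 -> 4 -> 1 -> 2 -> 3 -> 6 -> 5 -> 8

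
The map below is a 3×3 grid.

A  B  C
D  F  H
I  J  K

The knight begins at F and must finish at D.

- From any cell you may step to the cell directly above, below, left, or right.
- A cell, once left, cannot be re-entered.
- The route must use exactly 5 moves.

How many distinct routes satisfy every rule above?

Need simple routes of exactly 5 moves from F to D (Manhattan distance 1, so 2 moves are spent on a detour and 2 undoing it).
Enumerating: F H C B A D | F H K J I D.
That gives 2 routes.

2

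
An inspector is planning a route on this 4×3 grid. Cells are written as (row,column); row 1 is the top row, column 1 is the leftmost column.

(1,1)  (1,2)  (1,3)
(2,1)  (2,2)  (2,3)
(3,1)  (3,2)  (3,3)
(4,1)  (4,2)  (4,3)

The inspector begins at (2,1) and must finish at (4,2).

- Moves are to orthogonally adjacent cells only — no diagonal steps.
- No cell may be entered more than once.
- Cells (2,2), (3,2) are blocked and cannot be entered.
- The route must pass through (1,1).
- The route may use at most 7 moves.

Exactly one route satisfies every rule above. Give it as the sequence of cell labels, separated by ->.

The 7-move cap with required stops at (1,1) leaves no slack for detours.
Route from (2,1): up to (1,1), 2× right (reaching (1,3)), 3× down (reaching (4,3)), left to (4,2) — 7 moves in all.
Check: all required cells visited; 7 ≤ 7 moves.

(2,1) -> (1,1) -> (1,2) -> (1,3) -> (2,3) -> (3,3) -> (4,3) -> (4,2)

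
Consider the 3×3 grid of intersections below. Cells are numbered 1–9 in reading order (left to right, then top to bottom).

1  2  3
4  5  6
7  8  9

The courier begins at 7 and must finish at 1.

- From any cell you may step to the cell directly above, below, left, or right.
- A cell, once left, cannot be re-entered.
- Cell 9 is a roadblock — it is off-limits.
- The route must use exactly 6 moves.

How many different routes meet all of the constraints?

2

Need simple routes of exactly 6 moves from 7 to 1 (Manhattan distance 2, so 2 moves are spent on a detour and 2 undoing it).
Enumerating: 7 4 5 6 3 2 1 | 7 8 5 6 3 2 1.
That gives 2 routes.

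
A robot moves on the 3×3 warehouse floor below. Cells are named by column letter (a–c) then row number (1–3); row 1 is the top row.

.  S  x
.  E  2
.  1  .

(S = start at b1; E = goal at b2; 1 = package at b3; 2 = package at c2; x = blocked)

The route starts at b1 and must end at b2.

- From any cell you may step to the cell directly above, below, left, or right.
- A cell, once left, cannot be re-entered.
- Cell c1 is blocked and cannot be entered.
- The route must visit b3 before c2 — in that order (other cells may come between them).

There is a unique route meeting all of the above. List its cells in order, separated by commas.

b1, a1, a2, a3, b3, c3, c2, b2

The waypoints must appear in the order b3, c2, with no cell reused.
Route from b1: left to a1, 2× down (reaching a3), 2× right (reaching c3), up to c2, left to b2 — 7 moves in all.
Check: order respected (1 at step 4, 2 at step 6).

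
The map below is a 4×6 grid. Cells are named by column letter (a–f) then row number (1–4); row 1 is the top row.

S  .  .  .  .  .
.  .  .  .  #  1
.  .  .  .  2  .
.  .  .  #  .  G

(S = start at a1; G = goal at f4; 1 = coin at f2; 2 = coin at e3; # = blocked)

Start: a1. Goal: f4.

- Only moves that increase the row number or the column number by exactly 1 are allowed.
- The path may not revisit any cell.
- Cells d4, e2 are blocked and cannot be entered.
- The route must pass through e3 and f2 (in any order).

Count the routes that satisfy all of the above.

A right/down-only route from a1 to f4 makes exactly 3 down-moves and 5 right-moves in some order.
With no other constraints that would be C(8,3) = 56 routes.
e3 is below but to the left of f2: going f2 → e3 would need a leftward move and e3 → f2 an upward move, so no right/down-only route can visit both required cells.
No route satisfies every constraint, so the count is 0.

0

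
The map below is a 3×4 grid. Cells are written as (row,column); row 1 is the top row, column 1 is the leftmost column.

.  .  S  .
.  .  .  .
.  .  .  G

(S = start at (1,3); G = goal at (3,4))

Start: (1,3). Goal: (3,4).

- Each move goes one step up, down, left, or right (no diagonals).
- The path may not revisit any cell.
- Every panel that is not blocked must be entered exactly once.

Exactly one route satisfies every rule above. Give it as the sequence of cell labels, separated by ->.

Need to visit all 12 open cells exactly once, starting at (1,3) and ending at (3,4).
Cell (1,4) has only two open neighbours ((2,4) and (1,3)), so the path must pass straight through it: one of those is the cell it's entered from and the other is where it exits.
Route from (1,3): right 1 to (1,4), down 1 to (2,4), left 2 to (2,2), up 1 to (1,2), left 1 to (1,1), down 2 to (3,1), right 3 to (3,4) — 11 moves in all.
Check: all 12 open cells covered.

(1,3) -> (1,4) -> (2,4) -> (2,3) -> (2,2) -> (1,2) -> (1,1) -> (2,1) -> (3,1) -> (3,2) -> (3,3) -> (3,4)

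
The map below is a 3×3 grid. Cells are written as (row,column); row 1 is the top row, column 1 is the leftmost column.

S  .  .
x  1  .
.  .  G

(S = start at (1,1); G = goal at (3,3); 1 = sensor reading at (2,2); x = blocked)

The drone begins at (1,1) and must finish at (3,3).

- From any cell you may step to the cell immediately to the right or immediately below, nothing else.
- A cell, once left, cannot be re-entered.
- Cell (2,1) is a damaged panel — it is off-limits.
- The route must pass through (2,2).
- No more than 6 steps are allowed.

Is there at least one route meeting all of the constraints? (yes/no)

yes

One route that works: (1,1) → (1,2) → (2,2) → (3,2) → (3,3).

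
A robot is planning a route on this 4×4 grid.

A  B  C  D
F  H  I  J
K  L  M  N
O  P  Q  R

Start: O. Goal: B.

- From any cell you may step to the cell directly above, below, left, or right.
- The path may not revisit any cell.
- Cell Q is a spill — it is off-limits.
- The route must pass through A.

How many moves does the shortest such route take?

Any route passes through A somewhere between O and B. Summing Manhattan distances along the two legs (O → A → B) gives a lower bound of 3 + 1 = 4 moves.
A route of 4 moves achieves this: O → K → F → A → B.
Since 4 matches the lower bound, it is optimal.

4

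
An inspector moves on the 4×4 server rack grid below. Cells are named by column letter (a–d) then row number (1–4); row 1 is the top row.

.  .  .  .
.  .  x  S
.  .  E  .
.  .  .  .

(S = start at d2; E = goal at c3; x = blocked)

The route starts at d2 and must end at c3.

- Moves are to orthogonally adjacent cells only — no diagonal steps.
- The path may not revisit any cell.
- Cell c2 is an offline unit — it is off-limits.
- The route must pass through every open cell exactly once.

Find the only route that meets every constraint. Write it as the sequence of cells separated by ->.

Need to visit all 15 open cells exactly once, starting at d2 and ending at c3.
Cell a1 has only two open neighbours (a2 and b1), so the path must pass straight through it: one of those is the cell it's entered from and the other is where it exits.
Route from d2: up 1 to d1, left 3 to a1, down 1 to a2, right 1 to b2, down 1 to b3, left 1 to a3, down 1 to a4, right 3 to d4, up 1 to d3, left 1 to c3 — 14 moves in all.
Check: all 15 open cells covered.

d2 -> d1 -> c1 -> b1 -> a1 -> a2 -> b2 -> b3 -> a3 -> a4 -> b4 -> c4 -> d4 -> d3 -> c3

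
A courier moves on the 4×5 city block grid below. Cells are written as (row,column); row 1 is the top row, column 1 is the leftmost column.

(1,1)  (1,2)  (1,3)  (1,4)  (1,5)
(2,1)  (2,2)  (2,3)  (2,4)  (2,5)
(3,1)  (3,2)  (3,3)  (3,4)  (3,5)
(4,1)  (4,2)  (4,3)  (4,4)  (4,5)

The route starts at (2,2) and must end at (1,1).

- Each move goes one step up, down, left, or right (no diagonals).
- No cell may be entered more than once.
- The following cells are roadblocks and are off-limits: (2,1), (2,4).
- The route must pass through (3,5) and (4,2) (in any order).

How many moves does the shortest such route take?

Any route passes through (3,5) and (4,2) in some order between (2,2) and (1,1). Summing Manhattan distances along each leg and taking the cheapest ordering ((2,2) → (3,5) → (4,2) → (1,1)) gives a lower bound of 4 + 4 + 4 = 12 moves.
A route of 12 moves achieves this: (2,2) → (3,2) → (4,2) → (4,3) → (3,3) → (3,4) → (3,5) → (2,5) → (1,5) → (1,4) → (1,3) → (1,2) → (1,1).
Since 12 matches the lower bound, it is optimal.

12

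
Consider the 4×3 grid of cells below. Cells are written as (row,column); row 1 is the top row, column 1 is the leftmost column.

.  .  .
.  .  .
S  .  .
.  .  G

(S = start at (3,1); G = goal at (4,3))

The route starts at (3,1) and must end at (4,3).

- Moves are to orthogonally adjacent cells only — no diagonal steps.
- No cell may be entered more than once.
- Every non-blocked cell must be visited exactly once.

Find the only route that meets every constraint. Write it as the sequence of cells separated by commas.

Need to visit all 12 open cells exactly once, starting at (3,1) and ending at (4,3).
Route from (3,1): down to (4,1), right to (4,2), 2× up (reaching (2,2)), left to (2,1), up to (1,1), 2× right (reaching (1,3)), 3× down (reaching (4,3)) — 11 moves in all.
Check: all 12 open cells covered.

(3,1), (4,1), (4,2), (3,2), (2,2), (2,1), (1,1), (1,2), (1,3), (2,3), (3,3), (4,3)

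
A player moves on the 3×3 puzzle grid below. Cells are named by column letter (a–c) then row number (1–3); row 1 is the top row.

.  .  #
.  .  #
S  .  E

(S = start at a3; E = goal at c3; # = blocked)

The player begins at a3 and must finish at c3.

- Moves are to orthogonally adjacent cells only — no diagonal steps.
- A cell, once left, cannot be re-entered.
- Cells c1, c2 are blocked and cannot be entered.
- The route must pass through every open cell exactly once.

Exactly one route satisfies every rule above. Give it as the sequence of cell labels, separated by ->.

a3 -> a2 -> a1 -> b1 -> b2 -> b3 -> c3

Need to visit all 7 open cells exactly once, starting at a3 and ending at c3.
Route from a3: 2× up (reaching a1), right to b1, 2× down (reaching b3), right to c3 — 6 moves in all.
Check: all 7 open cells covered.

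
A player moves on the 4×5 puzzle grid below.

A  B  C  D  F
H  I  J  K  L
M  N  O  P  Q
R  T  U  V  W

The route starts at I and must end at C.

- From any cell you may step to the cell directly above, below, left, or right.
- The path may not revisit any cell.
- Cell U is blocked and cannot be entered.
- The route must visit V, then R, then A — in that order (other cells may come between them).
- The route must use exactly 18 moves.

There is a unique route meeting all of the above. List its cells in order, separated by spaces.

I J K D F L Q W V P O N T R M H A B C

The waypoints must appear in the order V, R, A, with no cell reused.
Route from I: right 2 to K, up 1 to D, right 1 to F, down 3 to W, left 1 to V, up 1 to P, left 2 to N, down 1 to T, left 1 to R, up 3 to A, right 2 to C — 18 moves in all.
Check: order respected (V at step 8, R at step 13, A at step 16); 18 moves as required.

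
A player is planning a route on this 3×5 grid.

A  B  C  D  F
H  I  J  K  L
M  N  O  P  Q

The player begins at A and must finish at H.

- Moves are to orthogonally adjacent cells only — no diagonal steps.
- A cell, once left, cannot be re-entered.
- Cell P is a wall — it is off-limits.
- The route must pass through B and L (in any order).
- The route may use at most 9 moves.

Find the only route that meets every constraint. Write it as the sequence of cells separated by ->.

The 9-move cap with required stops at B, L leaves no slack for detours.
Route from A: 4× right (reaching F), down to L, 4× left (reaching H) — 9 moves in all.
Check: all required cells visited; 9 ≤ 9 moves.

A -> B -> C -> D -> F -> L -> K -> J -> I -> H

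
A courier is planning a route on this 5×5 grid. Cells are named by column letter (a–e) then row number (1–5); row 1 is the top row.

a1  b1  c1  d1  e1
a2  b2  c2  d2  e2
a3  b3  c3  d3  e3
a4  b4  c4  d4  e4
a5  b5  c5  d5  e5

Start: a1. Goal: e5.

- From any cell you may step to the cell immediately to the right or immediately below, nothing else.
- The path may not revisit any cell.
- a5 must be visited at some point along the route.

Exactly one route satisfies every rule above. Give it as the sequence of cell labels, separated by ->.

a1 -> a2 -> a3 -> a4 -> a5 -> b5 -> c5 -> d5 -> e5

Moves only go right or down, so the column and row indices never decrease.
Route from a1: down 4 to a5, right 4 to e5 — 8 moves in all.
Check: all required cells visited.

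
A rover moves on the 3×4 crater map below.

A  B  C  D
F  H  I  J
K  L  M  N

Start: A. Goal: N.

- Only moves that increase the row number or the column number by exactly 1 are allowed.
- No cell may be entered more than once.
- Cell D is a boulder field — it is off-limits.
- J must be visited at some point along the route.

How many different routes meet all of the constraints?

3

A right/down-only route from A to N makes exactly 2 down-moves and 3 right-moves in some order.
With no other constraints that would be C(5,2) = 10 routes.
Split at J and multiply the segment counts (each segment already excludes blocked cells): A→J: 3; J→N: 1; product = 3.
That gives 3 routes.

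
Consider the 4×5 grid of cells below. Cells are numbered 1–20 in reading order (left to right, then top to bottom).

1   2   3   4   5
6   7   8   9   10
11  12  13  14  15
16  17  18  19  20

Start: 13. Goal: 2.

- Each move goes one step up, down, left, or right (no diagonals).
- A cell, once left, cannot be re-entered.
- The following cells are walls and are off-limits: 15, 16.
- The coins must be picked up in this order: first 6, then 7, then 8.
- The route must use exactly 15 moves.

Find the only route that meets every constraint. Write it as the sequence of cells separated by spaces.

13 14 19 18 17 12 11 6 7 8 9 10 5 4 3 2

The waypoints must appear in the order 6, 7, 8, with no cell reused.
Route from 13: right to 14, down to 19, 2× left (reaching 17), up to 12, left to 11, up to 6, 4× right (reaching 10), up to 5, 3× left (reaching 2) — 15 moves in all.
Check: order respected (6 at step 7, 7 at step 8, 8 at step 9); 15 moves as required.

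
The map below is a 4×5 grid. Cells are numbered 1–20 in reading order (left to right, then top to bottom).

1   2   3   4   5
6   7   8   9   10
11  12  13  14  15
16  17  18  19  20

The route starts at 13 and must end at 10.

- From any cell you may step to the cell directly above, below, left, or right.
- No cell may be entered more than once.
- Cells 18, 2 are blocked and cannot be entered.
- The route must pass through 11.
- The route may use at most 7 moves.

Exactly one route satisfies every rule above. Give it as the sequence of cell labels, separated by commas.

13, 12, 11, 6, 7, 8, 9, 10

Any route must reach 11 and still end at 10 within 7 moves, so the order of the required stops is forced.
Route from 13: 2× left (reaching 11), up to 6, 4× right (reaching 10) — 7 moves in all.
Check: all required cells visited; 7 ≤ 7 moves.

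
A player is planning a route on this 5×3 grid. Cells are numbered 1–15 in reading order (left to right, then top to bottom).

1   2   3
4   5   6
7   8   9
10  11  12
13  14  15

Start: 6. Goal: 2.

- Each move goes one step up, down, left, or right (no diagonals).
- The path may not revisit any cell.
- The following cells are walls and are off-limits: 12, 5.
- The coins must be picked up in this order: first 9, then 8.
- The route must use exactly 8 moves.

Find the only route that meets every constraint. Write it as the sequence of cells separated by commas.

The waypoints must appear in the order 9, 8, with no cell reused.
Route from 6: down 1 to 9, left 1 to 8, down 1 to 11, left 1 to 10, up 3 to 1, right 1 to 2 — 8 moves in all.
Check: order respected (9 at step 1, 8 at step 2); 8 moves as required.

6, 9, 8, 11, 10, 7, 4, 1, 2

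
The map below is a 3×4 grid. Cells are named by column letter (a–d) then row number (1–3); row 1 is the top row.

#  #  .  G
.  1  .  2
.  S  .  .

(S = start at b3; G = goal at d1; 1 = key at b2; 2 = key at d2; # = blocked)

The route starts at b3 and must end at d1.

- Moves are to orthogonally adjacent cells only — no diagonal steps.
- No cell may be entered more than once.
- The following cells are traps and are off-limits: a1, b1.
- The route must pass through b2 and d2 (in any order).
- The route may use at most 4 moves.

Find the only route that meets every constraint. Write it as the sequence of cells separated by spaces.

b3 b2 c2 d2 d1

The budget equals the shortest possible length, so every move has to be on a shortest route through the required cells.
Route from b3: up to b2, 2× right (reaching d2), up to d1 — 4 moves in all.
Check: all required cells visited; 4 ≤ 4 moves.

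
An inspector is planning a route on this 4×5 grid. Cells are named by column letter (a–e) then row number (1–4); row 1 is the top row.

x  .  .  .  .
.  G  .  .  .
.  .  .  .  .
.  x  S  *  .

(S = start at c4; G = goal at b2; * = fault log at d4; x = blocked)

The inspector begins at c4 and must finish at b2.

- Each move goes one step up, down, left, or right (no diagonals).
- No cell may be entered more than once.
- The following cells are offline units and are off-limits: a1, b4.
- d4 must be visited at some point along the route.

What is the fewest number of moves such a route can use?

Any route passes through d4 somewhere between c4 and b2. Summing Manhattan distances along the two legs (c4 → d4 → b2) gives a lower bound of 1 + 4 = 5 moves.
A route of 5 moves achieves this: c4 → d4 → d3 → d2 → c2 → b2.
Since 5 matches the lower bound, it is optimal.

5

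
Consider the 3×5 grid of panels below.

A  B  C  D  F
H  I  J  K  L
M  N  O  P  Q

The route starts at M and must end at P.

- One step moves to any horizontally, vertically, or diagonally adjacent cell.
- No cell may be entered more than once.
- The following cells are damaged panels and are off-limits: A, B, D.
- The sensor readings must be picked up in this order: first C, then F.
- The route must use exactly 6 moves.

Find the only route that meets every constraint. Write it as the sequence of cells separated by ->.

M -> I -> C -> K -> F -> L -> P

The waypoints must appear in the order C, F, with no cell reused.
Route from M: 2× up-right (reaching C), down-right to K, up-right to F, down to L, down-left to P — 6 moves in all.
Check: order respected (C at step 2, F at step 4); 6 moves as required.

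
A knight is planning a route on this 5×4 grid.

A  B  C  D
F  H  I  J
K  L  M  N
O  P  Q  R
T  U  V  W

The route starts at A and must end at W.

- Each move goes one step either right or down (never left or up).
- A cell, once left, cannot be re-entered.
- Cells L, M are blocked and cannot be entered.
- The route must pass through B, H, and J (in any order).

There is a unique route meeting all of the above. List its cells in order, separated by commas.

Moves only go right or down, so the column and row indices never decrease.
Route from A: right to B, down to H, 2× right (reaching J), 3× down (reaching W) — 7 moves in all.
Check: all required cells visited.

A, B, H, I, J, N, R, W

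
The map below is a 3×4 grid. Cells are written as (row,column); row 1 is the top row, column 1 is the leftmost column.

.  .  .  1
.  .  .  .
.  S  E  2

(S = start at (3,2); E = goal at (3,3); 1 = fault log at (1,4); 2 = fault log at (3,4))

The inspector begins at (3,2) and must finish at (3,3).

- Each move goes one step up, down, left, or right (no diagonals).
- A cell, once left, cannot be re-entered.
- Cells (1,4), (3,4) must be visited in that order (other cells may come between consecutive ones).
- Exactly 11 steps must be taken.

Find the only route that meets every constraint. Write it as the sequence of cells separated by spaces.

(3,2) (3,1) (2,1) (1,1) (1,2) (2,2) (2,3) (1,3) (1,4) (2,4) (3,4) (3,3)

The waypoints must appear in the order (1,4), (3,4), with no cell reused.
Route from (3,2): left 1 to (3,1), up 2 to (1,1), right 1 to (1,2), down 1 to (2,2), right 1 to (2,3), up 1 to (1,3), right 1 to (1,4), down 2 to (3,4), left 1 to (3,3) — 11 moves in all.
Check: order respected (1 at step 8, 2 at step 10); 11 moves as required.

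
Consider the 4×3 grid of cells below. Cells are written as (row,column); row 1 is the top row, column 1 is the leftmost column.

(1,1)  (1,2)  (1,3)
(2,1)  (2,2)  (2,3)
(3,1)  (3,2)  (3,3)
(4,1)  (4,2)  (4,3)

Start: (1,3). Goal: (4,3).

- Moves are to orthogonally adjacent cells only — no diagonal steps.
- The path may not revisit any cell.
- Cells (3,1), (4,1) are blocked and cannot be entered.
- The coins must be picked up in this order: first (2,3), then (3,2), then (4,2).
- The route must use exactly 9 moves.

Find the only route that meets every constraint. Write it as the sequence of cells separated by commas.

(1,3), (1,2), (1,1), (2,1), (2,2), (2,3), (3,3), (3,2), (4,2), (4,3)

The waypoints must appear in the order (2,3), (3,2), (4,2), with no cell reused.
Route from (1,3): left 2 to (1,1), down 1 to (2,1), right 2 to (2,3), down 1 to (3,3), left 1 to (3,2), down 1 to (4,2), right 1 to (4,3) — 9 moves in all.
Check: order respected ((2,3) at step 5, (3,2) at step 7, (4,2) at step 8); 9 moves as required.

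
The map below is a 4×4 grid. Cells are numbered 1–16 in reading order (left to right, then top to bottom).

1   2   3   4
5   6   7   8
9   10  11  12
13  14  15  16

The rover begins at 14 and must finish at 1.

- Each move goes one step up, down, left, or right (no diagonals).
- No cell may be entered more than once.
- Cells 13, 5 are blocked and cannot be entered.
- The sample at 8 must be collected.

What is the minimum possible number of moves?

Any route passes through 8 somewhere between 14 and 1. Summing Manhattan distances along the two legs (14 → 8 → 1) gives a lower bound of 4 + 4 = 8 moves.
A route of 8 moves achieves this: 14 → 10 → 6 → 7 → 8 → 4 → 3 → 2 → 1.
Since 8 matches the lower bound, it is optimal.

8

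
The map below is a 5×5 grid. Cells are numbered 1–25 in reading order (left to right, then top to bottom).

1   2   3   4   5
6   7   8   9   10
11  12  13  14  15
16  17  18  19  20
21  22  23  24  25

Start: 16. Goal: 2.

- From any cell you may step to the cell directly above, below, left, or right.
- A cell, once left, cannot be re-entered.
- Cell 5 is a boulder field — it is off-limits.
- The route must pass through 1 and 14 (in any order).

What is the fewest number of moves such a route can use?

Any route passes through 1 and 14 in some order between 16 and 2. Summing Manhattan distances along each leg and taking the cheapest ordering (16 → 14 → 1 → 2) gives a lower bound of 4 + 5 + 1 = 10 moves.
A route of 10 moves achieves this: 16 → 11 → 12 → 13 → 14 → 9 → 8 → 7 → 6 → 1 → 2.
Since 10 matches the lower bound, it is optimal.

10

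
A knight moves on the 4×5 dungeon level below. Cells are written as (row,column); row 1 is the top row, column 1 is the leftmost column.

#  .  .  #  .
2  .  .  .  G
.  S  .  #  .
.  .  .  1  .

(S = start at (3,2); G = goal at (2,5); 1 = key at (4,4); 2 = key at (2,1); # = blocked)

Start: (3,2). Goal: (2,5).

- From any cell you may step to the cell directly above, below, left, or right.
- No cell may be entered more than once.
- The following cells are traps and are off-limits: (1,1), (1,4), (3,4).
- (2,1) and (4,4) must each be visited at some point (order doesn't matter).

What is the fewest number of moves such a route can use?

Any route passes through (2,1) and (4,4) in some order between (3,2) and (2,5). Summing Manhattan distances along each leg and taking the cheapest ordering ((3,2) → (2,1) → (4,4) → (2,5)) gives a lower bound of 2 + 5 + 3 = 10 moves.
A route of 10 moves achieves this: (3,2) → (2,2) → (2,1) → (3,1) → (4,1) → (4,2) → (4,3) → (4,4) → (4,5) → (3,5) → (2,5).
Since 10 matches the lower bound, it is optimal.

10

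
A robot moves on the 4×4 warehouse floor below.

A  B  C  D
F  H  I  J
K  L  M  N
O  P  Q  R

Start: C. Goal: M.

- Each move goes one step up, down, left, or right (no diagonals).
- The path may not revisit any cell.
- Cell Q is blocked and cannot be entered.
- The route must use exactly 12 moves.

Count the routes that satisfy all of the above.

Need simple routes of exactly 12 moves from C to M (Manhattan distance 2, so 5 moves are spent on a detour and 5 undoing it).
Enumerating: C B A F K O P L H I J N M | C D J I H B A F K O P L M.
That gives 2 routes.

2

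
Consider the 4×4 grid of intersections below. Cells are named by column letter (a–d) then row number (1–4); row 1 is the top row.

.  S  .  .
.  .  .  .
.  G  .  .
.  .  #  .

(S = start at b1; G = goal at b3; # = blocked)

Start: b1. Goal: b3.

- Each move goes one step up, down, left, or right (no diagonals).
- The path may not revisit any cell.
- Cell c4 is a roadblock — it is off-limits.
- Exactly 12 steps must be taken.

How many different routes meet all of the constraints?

1

Need simple routes of exactly 12 moves from b1 to b3 (Manhattan distance 2, so 5 moves are spent on a detour and 5 undoing it).
Enumerating: b1 c1 d1 d2 d3 c3 c2 b2 a2 a3 a4 b4 b3.
That gives 1 route.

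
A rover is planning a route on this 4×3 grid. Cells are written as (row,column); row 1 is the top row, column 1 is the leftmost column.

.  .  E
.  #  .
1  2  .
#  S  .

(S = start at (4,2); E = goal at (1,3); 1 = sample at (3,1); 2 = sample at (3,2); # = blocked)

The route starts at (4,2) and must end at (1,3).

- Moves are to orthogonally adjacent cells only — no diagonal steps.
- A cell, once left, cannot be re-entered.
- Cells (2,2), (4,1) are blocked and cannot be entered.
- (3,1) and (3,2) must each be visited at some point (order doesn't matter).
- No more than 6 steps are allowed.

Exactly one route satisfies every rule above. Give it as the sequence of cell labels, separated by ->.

(4,2) -> (3,2) -> (3,1) -> (2,1) -> (1,1) -> (1,2) -> (1,3)

The 6-move cap with required stops at (3,1), (3,2) leaves no slack for detours.
Route from (4,2): up 1 to (3,2), left 1 to (3,1), up 2 to (1,1), right 2 to (1,3) — 6 moves in all.
Check: all required cells visited; 6 ≤ 6 moves.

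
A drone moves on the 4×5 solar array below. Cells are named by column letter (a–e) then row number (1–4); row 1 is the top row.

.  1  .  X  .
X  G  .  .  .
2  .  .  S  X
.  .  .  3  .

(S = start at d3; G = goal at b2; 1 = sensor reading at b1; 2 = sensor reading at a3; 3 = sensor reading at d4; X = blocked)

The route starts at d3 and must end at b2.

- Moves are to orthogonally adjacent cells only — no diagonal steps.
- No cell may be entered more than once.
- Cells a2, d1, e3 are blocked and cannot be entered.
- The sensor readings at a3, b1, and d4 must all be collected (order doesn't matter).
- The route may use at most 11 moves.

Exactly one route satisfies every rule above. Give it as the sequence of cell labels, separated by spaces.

d3 d4 c4 b4 a4 a3 b3 c3 c2 c1 b1 b2

Any route must reach a3, b1, and d4 and still end at b2 within 11 moves, so the order of the required stops is forced.
Route from d3: down 1 to d4, left 3 to a4, up 1 to a3, right 2 to c3, up 2 to c1, left 1 to b1, down 1 to b2 — 11 moves in all.
Check: all required cells visited; 11 ≤ 11 moves.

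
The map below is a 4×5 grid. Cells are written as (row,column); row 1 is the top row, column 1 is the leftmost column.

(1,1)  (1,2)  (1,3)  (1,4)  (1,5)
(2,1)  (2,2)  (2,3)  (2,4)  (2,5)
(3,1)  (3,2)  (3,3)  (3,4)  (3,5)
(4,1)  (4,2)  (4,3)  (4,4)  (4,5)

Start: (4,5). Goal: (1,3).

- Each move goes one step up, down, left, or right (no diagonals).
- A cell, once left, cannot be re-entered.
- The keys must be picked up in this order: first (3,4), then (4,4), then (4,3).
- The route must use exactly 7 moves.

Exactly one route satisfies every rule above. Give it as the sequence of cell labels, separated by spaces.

(4,5) (3,5) (3,4) (4,4) (4,3) (3,3) (2,3) (1,3)

The waypoints must appear in the order (3,4), (4,4), (4,3), with no cell reused.
Route from (4,5): up to (3,5), left to (3,4), down to (4,4), left to (4,3), 3× up (reaching (1,3)) — 7 moves in all.
Check: order respected ((3,4) at step 2, (4,4) at step 3, (4,3) at step 4); 7 moves as required.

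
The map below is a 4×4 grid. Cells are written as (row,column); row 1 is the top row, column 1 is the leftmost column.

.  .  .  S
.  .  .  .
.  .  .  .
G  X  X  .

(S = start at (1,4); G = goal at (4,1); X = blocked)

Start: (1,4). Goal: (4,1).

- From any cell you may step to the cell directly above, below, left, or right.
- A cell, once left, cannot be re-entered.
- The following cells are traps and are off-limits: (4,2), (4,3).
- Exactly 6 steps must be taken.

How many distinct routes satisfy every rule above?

10

Need simple routes of exactly 6 moves from (1,4) to (4,1) (Manhattan distance 6, so 0 moves are spent on a detour and 0 undoing it).
Branch systematically from the start, pruning whenever the remaining move budget drops below the Manhattan distance to (4,1) or differs from it in parity. Grouping the completions by first move — via (2,4): 4; via (1,3): 6 — and summing: 4 + 6 = 10.
That gives 10 routes.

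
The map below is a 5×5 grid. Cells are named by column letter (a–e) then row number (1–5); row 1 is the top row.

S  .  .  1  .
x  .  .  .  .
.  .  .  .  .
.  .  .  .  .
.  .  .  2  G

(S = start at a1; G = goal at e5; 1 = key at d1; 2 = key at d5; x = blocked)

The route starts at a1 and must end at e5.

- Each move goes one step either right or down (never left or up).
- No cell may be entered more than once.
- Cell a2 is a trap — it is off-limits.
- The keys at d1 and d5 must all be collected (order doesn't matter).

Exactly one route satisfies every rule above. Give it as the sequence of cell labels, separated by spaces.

Moves only go right or down, so the column and row indices never decrease.
Route from a1: 3× right (reaching d1), 4× down (reaching d5), right to e5 — 8 moves in all.
Check: all required cells visited.

a1 b1 c1 d1 d2 d3 d4 d5 e5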